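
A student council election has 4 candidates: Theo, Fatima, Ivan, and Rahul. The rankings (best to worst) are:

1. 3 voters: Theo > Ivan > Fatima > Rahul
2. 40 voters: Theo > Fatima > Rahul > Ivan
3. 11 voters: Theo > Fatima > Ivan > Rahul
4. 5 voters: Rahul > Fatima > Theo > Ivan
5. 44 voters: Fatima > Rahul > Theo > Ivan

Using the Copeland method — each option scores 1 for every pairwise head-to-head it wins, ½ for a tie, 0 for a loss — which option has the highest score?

Theo: beats Fatima, Ivan, and Rahul → score 3.
Fatima: beats Ivan and Rahul; loses to Theo → score 2.
Ivan: loses to Theo, Fatima, and Rahul → score 0.
Rahul: beats Ivan; loses to Theo and Fatima → score 1.
Theo has the best pairwise record.

Theo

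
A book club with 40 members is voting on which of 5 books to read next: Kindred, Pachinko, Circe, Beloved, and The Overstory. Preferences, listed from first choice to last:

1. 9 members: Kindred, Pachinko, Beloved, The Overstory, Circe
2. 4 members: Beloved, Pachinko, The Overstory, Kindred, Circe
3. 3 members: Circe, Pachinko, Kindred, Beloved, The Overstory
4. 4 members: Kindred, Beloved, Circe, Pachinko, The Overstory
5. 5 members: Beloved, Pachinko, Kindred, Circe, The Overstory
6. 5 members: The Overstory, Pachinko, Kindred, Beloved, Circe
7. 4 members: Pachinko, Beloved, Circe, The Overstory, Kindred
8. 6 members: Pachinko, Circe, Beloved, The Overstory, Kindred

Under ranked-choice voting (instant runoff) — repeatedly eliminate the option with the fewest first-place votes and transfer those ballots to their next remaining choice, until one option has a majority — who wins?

Round 1: Kindred 13, Pachinko 10, Circe 3, Beloved 9, The Overstory 5. Eliminate Circe.
Round 2: Kindred 13, Pachinko 13, Beloved 9, The Overstory 5. Eliminate The Overstory.
Round 3: Kindred 13, Pachinko 18, Beloved 9. Eliminate Beloved.
Round 4: Kindred 13, Pachinko 27. Pachinko has a majority.

Pachinko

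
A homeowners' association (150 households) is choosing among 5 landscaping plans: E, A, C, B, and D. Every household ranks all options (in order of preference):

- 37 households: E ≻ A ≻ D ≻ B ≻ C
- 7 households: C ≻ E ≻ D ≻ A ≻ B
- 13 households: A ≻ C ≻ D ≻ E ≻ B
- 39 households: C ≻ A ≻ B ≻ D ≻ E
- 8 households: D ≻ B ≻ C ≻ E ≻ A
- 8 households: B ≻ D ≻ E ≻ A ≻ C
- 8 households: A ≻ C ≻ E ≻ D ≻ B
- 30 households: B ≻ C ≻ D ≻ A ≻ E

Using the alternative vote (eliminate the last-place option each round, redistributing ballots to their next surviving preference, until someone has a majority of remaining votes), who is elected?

B

Round 1: E 37, A 21, C 46, B 38, D 8. Eliminate D.
Round 2: E 37, A 21, C 46, B 46. Eliminate A.
Round 3: E 37, C 67, B 46. Eliminate E.
Round 4: C 67, B 83. B has a majority.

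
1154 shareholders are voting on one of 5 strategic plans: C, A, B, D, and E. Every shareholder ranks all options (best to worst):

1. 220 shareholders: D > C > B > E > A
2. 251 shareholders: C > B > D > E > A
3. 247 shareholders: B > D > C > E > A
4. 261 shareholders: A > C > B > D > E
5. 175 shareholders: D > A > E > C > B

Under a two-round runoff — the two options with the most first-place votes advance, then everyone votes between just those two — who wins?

Round 1 first-place votes: C 251, A 261, B 247, D 395, E 0.
D and A advance.
Runoff: D is preferred to A by 893 voters; A by 261.
D wins the runoff.

D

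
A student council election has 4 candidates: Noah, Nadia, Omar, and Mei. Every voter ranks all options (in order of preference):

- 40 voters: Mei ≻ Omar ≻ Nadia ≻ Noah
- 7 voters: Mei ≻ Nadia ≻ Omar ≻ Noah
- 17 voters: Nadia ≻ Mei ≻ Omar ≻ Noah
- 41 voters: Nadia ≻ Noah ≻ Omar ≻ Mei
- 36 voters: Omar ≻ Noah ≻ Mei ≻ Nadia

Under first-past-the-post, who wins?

Nadia

First-place votes: Noah 0, Nadia 58, Omar 36, Mei 47.
Nadia has the most first-place votes.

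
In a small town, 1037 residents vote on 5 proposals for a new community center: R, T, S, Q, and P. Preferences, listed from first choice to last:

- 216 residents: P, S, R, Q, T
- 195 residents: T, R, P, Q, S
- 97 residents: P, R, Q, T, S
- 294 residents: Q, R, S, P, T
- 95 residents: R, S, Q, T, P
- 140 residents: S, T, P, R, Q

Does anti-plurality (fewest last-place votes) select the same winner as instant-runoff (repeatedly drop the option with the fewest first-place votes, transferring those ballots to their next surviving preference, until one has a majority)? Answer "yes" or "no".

Anti-plurality — last-place votes: R 0, T 510, S 292, Q 140, P 95. Winner: R.
Instant-runoff — R1 R 95, T 195, S 140, Q 294, P 313 (R out); R2 T 195, S 235, Q 294, P 313 (T out); R3 S 235, Q 294, P 508 (S out); R4 Q 389, P 648 (P winner). Winner: P.
The two methods disagree.

no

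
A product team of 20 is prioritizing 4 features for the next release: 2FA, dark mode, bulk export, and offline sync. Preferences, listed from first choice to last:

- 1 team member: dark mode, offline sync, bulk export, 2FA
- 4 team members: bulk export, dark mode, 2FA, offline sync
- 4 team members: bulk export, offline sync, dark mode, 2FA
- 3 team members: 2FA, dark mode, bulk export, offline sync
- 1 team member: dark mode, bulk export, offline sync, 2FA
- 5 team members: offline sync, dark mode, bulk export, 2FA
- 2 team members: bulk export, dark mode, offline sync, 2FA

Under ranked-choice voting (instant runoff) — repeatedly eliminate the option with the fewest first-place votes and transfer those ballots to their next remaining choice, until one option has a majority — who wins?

Round 1: 2FA 3, dark mode 2, bulk export 10, offline sync 5. Eliminate dark mode.
Round 2: 2FA 3, bulk export 11, offline sync 6. Bulk export has a majority.

bulk export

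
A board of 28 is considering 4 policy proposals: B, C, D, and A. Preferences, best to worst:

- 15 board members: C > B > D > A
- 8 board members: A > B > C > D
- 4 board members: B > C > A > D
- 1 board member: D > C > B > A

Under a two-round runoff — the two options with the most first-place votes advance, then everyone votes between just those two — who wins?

C

Round 1 first-place votes: B 4, C 15, D 1, A 8.
C and A advance.
Runoff: C is preferred to A by 20 voters; A by 8.
C wins the runoff.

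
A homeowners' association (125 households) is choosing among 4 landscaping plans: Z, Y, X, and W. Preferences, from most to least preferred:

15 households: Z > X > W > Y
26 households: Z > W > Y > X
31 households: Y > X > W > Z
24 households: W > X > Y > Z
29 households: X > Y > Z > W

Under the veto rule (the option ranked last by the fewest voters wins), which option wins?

Y

Last-place votes: Z 55, Y 15, X 26, W 29.
Y is ranked last by the fewest voters, so Y wins.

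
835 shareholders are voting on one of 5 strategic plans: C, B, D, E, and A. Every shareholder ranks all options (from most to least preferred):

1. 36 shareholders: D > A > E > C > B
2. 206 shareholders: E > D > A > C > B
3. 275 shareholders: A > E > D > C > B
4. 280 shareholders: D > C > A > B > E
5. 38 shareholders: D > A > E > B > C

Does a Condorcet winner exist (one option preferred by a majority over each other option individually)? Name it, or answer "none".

none

Checking pairwise contests:
D beats C 835–0.
C beats B 797–38.
E beats D 481–354.
A beats E 629–206.
D beats A 560–275.
Every option loses at least one head-to-head, so there is no Condorcet winner.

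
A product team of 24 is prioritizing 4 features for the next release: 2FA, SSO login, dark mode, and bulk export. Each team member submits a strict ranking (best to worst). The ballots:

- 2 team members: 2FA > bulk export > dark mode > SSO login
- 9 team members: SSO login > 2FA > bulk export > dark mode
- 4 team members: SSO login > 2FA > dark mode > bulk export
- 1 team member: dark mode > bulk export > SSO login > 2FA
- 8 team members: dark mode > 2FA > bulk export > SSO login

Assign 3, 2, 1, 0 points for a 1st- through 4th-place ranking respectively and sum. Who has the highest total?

2FA

2FA: 2·3 + 9·2 + 4·2 + 1·0 + 8·2 = 48
SSO login: 2·0 + 9·3 + 4·3 + 1·1 + 8·0 = 40
dark mode: 2·1 + 9·0 + 4·1 + 1·3 + 8·3 = 33
bulk export: 2·2 + 9·1 + 4·0 + 1·2 + 8·1 = 23
2FA has the highest Borda score (48).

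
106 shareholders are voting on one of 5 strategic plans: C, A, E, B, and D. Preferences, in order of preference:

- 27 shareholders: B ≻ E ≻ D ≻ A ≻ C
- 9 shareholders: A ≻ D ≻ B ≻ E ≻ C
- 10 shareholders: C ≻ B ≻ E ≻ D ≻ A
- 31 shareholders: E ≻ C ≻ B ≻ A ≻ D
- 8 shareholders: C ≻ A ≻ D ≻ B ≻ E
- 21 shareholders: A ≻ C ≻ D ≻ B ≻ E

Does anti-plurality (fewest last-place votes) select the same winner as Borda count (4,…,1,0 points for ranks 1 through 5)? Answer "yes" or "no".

Anti-plurality — last-place votes: C 36, A 10, E 29, B 0, D 31. Winner: B.
Borda — scores: C 228, A 202, E 234, B 247, D 149. Winner: B.
The two methods agree.

yes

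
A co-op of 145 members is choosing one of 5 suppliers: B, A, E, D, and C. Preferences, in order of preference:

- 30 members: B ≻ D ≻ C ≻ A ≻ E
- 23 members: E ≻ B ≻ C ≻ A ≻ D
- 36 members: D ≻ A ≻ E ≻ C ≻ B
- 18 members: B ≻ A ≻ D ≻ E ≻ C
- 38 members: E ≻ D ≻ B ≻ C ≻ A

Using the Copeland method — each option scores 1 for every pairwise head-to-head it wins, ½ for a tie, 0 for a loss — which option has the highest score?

D

B: beats A and C; loses to E and D → score 2.
A: beats E; loses to B, D, and C → score 1.
E: beats B and C; loses to A and D → score 2.
D: beats B, A, E, and C → score 4.
C: beats A; loses to B, E, and D → score 1.
D has the best pairwise record.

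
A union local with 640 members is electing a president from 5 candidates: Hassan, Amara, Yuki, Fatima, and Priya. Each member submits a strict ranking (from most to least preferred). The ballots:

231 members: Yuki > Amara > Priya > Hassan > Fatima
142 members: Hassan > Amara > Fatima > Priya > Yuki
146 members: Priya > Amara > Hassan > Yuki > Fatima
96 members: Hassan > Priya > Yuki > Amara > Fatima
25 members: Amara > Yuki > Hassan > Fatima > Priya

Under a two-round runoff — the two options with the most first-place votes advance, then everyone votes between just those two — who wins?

Round 1 first-place votes: Hassan 238, Amara 25, Yuki 231, Fatima 0, Priya 146.
Hassan and Yuki advance.
Runoff: Hassan is preferred to Yuki by 384 voters; Yuki by 256.
Hassan wins the runoff.

Hassan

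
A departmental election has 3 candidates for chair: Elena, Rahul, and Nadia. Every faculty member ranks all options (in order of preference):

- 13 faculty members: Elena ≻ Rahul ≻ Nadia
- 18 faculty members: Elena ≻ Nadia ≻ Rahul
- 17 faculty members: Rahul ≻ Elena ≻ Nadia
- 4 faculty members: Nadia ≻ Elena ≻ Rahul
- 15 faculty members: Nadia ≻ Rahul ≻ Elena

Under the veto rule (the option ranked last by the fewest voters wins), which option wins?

Elena

Last-place votes: Elena 15, Rahul 22, Nadia 30.
Elena is ranked last by the fewest voters, so Elena wins.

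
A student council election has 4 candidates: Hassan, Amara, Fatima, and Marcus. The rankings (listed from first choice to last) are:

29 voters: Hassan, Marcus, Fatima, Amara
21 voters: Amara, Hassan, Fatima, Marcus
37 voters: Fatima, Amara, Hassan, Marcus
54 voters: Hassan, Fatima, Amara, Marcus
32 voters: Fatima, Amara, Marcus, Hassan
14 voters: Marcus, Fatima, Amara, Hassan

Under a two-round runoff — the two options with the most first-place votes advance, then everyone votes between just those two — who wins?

Hassan

Round 1 first-place votes: Hassan 83, Amara 21, Fatima 69, Marcus 14.
Hassan and Fatima advance.
Runoff: Hassan is preferred to Fatima by 104 voters; Fatima by 83.
Hassan wins the runoff.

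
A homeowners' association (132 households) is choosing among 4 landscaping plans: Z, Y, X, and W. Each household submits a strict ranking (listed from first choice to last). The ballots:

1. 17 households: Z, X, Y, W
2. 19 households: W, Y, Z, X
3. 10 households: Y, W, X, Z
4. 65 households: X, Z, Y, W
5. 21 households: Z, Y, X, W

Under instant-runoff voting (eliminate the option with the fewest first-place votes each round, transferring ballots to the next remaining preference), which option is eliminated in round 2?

Round 1: Z 38, Y 10, X 65, W 19. Eliminate Y.
Round 2: Z 38, X 65, W 29. Eliminate W.

W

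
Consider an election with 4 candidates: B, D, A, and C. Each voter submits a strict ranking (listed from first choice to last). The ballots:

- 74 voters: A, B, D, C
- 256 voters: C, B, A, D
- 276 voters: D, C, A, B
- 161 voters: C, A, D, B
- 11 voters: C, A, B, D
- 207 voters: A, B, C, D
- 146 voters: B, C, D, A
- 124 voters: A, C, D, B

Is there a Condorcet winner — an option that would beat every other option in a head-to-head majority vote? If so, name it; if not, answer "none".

C vs B: 828–427 for C.
C vs D: 905–350 for C.
C vs A: 850–405 for C.
C beats every other option head-to-head.

C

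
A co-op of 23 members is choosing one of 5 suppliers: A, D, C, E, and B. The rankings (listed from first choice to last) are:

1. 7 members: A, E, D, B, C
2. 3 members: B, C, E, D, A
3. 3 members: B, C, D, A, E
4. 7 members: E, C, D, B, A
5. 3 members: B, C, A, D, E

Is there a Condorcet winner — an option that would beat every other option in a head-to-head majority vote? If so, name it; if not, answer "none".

none

Checking pairwise contests:
D beats A 13–10.
C beats D 16–7.
E beats C 14–9.
A beats E 13–10.
D beats B 14–9.
Every option loses at least one head-to-head, so there is no Condorcet winner.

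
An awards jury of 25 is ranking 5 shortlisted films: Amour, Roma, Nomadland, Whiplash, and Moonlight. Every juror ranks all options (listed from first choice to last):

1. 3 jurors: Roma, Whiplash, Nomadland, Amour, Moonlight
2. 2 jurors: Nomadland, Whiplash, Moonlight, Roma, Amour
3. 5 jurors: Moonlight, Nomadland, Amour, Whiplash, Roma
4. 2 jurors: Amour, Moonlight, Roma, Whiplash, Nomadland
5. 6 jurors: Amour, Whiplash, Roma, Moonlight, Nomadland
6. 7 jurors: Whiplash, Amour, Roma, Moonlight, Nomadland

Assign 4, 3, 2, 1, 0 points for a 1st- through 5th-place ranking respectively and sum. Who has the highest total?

Amour: 3·1 + 2·0 + 5·2 + 2·4 + 6·4 + 7·3 = 66
Roma: 3·4 + 2·1 + 5·0 + 2·2 + 6·2 + 7·2 = 44
Nomadland: 3·2 + 2·4 + 5·3 + 2·0 + 6·0 + 7·0 = 29
Whiplash: 3·3 + 2·3 + 5·1 + 2·1 + 6·3 + 7·4 = 68
Moonlight: 3·0 + 2·2 + 5·4 + 2·3 + 6·1 + 7·1 = 43
Whiplash has the highest Borda score (68).

Whiplash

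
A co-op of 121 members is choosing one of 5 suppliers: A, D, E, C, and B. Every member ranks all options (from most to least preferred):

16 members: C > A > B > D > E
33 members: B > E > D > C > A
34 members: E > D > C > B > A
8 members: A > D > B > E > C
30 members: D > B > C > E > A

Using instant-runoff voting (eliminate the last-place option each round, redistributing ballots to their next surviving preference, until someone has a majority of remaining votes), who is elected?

D

Round 1: A 8, D 30, E 34, C 16, B 33. Eliminate A.
Round 2: D 38, E 34, C 16, B 33. Eliminate C.
Round 3: D 38, E 34, B 49. Eliminate E.
Round 4: D 72, B 49. D has a majority.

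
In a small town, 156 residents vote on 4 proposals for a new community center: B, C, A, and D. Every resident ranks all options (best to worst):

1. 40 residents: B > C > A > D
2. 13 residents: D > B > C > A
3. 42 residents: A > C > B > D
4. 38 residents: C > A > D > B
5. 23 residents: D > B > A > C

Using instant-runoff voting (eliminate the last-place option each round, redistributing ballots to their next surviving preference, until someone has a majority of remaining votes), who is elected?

A

Round 1: B 40, C 38, A 42, D 36. Eliminate D.
Round 2: B 76, C 38, A 42. Eliminate C.
Round 3: B 76, A 80. A has a majority.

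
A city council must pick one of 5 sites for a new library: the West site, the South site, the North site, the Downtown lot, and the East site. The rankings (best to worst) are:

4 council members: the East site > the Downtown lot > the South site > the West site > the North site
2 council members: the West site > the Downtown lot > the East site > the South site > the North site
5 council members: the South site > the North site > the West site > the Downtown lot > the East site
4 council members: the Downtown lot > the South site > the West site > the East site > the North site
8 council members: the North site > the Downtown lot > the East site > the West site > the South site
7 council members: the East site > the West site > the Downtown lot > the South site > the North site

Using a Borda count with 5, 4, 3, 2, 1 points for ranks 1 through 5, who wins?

the Downtown lot

the West site: 4·2 + 2·5 + 5·3 + 4·3 + 8·2 + 7·4 = 89
the South site: 4·3 + 2·2 + 5·5 + 4·4 + 8·1 + 7·2 = 79
the North site: 4·1 + 2·1 + 5·4 + 4·1 + 8·5 + 7·1 = 77
the Downtown lot: 4·4 + 2·4 + 5·2 + 4·5 + 8·4 + 7·3 = 107
the East site: 4·5 + 2·3 + 5·1 + 4·2 + 8·3 + 7·5 = 98
the Downtown lot has the highest Borda score (107).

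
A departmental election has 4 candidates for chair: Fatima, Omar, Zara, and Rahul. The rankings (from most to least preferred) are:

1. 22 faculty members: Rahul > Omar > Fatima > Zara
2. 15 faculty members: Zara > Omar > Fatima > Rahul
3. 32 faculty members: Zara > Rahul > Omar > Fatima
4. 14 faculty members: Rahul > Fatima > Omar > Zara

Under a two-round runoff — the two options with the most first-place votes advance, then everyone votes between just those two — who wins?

Round 1 first-place votes: Fatima 0, Omar 0, Zara 47, Rahul 36.
Zara and Rahul advance.
Runoff: Zara is preferred to Rahul by 47 voters; Rahul by 36.
Zara wins the runoff.

Zara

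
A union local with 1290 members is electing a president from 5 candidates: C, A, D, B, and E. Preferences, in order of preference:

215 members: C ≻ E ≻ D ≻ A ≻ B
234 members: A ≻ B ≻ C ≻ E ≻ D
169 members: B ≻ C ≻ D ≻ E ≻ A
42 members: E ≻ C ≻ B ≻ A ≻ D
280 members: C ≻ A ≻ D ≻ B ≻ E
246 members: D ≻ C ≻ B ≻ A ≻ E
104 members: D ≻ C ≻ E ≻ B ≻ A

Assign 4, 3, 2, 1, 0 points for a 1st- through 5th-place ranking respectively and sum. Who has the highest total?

C

C: 215·4 + 234·2 + 169·3 + 42·3 + 280·4 + 246·3 + 104·3 = 4131
A: 215·1 + 234·4 + 169·0 + 42·1 + 280·3 + 246·1 + 104·0 = 2279
D: 215·2 + 234·0 + 169·2 + 42·0 + 280·2 + 246·4 + 104·4 = 2728
B: 215·0 + 234·3 + 169·4 + 42·2 + 280·1 + 246·2 + 104·1 = 2338
E: 215·3 + 234·1 + 169·1 + 42·4 + 280·0 + 246·0 + 104·2 = 1424
C has the highest Borda score (4131).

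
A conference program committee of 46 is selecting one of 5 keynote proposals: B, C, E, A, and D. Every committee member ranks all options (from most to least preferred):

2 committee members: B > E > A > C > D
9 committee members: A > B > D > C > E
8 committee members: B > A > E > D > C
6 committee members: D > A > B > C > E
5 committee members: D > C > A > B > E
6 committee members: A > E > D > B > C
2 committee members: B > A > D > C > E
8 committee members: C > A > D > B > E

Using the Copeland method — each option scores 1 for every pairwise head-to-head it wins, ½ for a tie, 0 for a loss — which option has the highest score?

A

B: beats C and E; loses to A and D → score 2.
C: beats E; loses to B, A, and D → score 1.
E: loses to B, C, A, and D → score 0.
A: beats B, C, E, and D → score 4.
D: beats B, C, and E; loses to A → score 3.
A has the best pairwise record.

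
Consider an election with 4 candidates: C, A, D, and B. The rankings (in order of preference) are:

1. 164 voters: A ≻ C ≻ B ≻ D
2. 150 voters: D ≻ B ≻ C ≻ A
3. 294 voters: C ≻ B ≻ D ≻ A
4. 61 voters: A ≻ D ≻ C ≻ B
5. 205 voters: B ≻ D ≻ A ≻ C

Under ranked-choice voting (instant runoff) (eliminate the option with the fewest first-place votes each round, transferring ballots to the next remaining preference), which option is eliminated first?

Round 1: C 294, A 225, D 150, B 205. Eliminate D.

D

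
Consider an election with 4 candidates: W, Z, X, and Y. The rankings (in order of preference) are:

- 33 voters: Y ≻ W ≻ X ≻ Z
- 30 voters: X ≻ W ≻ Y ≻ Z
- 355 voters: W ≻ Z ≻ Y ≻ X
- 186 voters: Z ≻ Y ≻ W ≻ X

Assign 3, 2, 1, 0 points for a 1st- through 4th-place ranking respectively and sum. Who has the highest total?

W: 33·2 + 30·2 + 355·3 + 186·1 = 1377
Z: 33·0 + 30·0 + 355·2 + 186·3 = 1268
X: 33·1 + 30·3 + 355·0 + 186·0 = 123
Y: 33·3 + 30·1 + 355·1 + 186·2 = 856
W has the highest Borda score (1377).

W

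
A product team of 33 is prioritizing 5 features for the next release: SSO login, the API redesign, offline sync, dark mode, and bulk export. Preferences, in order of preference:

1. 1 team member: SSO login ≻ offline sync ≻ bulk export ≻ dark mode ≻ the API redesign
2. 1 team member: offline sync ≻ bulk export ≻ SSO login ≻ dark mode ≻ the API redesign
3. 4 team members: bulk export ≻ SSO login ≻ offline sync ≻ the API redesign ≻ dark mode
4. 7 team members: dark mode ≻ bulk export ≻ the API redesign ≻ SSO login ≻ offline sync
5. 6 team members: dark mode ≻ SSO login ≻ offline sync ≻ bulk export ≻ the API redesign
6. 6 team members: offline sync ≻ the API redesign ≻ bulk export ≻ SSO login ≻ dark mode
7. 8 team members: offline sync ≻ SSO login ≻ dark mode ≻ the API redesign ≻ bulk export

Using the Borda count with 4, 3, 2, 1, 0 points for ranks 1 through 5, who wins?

SSO login: 1·4 + 1·2 + 4·3 + 7·1 + 6·3 + 6·1 + 8·3 = 73
the API redesign: 1·0 + 1·0 + 4·1 + 7·2 + 6·0 + 6·3 + 8·1 = 44
offline sync: 1·3 + 1·4 + 4·2 + 7·0 + 6·2 + 6·4 + 8·4 = 83
dark mode: 1·1 + 1·1 + 4·0 + 7·4 + 6·4 + 6·0 + 8·2 = 70
bulk export: 1·2 + 1·3 + 4·4 + 7·3 + 6·1 + 6·2 + 8·0 = 60
offline sync has the highest Borda score (83).

offline sync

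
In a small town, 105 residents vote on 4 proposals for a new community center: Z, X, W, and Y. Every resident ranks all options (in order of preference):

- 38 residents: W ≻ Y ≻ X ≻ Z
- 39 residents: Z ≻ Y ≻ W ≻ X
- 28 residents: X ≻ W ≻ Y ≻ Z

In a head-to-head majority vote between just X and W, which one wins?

Voters preferring X to W: 28; preferring W to X: 77.
W wins the head-to-head.

W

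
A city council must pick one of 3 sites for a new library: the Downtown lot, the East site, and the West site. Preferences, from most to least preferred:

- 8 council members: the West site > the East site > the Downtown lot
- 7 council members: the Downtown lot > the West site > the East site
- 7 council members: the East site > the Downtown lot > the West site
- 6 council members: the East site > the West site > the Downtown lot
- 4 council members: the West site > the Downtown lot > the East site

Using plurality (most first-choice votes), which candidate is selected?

the East site

First-place votes: the Downtown lot 7, the East site 13, the West site 12.
the East site has the most first-place votes.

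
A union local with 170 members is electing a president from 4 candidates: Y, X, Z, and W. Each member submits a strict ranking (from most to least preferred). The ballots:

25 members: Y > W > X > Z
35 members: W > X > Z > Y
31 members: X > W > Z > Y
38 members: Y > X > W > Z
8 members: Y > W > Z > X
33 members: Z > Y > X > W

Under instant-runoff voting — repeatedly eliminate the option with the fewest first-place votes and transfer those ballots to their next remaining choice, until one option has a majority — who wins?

Y

Round 1: Y 71, X 31, Z 33, W 35. Eliminate X.
Round 2: Y 71, Z 33, W 66. Eliminate Z.
Round 3: Y 104, W 66. Y has a majority.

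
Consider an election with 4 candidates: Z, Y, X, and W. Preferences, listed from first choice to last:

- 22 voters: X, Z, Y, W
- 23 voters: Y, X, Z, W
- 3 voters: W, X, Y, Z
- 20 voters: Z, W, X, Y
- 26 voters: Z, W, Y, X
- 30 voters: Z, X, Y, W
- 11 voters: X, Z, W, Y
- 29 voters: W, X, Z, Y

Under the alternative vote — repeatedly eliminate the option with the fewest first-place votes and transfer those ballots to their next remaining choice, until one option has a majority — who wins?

X

Round 1: Z 76, Y 23, X 33, W 32. Eliminate Y.
Round 2: Z 76, X 56, W 32. Eliminate W.
Round 3: Z 76, X 88. X has a majority.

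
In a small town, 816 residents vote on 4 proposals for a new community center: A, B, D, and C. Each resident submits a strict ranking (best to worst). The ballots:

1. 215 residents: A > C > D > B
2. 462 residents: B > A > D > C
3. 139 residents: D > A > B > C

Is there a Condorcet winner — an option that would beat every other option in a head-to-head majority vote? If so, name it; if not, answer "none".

B vs A: 462–354 for B.
B vs D: 462–354 for B.
B vs C: 601–215 for B.
B beats every other option head-to-head.

B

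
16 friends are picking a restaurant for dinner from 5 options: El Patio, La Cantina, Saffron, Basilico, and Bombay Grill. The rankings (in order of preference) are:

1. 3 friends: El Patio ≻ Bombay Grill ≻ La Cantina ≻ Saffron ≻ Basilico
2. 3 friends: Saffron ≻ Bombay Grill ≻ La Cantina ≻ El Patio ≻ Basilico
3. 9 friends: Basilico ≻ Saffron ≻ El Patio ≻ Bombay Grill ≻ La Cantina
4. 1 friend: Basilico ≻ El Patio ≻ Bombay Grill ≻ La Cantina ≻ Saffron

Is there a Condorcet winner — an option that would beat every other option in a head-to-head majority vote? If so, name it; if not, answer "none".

Basilico vs El Patio: 10–6 for Basilico.
Basilico vs La Cantina: 10–6 for Basilico.
Basilico vs Saffron: 10–6 for Basilico.
Basilico vs Bombay Grill: 10–6 for Basilico.
Basilico beats every other option head-to-head.

Basilico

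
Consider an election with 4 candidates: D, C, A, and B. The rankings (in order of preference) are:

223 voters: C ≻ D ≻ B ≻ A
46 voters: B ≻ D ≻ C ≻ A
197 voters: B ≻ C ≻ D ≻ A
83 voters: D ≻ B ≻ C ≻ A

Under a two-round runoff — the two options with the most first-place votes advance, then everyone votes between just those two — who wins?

B

Round 1 first-place votes: D 83, C 223, A 0, B 243.
B and C advance.
Runoff: B is preferred to C by 326 voters; C by 223.
B wins the runoff.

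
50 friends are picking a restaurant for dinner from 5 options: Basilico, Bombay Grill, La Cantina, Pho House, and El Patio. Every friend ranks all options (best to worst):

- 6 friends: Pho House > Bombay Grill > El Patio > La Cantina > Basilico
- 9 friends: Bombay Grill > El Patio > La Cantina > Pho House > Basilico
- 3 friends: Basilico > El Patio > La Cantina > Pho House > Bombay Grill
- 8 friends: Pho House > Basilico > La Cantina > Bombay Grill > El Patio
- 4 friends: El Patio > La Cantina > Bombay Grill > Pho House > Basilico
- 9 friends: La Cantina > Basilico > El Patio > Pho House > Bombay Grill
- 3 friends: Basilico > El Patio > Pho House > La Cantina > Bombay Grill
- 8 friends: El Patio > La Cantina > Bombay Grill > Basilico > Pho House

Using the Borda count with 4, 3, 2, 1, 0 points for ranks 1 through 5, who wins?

Basilico: 6·0 + 9·0 + 3·4 + 8·3 + 4·0 + 9·3 + 3·4 + 8·1 = 83
Bombay Grill: 6·3 + 9·4 + 3·0 + 8·1 + 4·2 + 9·0 + 3·0 + 8·2 = 86
La Cantina: 6·1 + 9·2 + 3·2 + 8·2 + 4·3 + 9·4 + 3·1 + 8·3 = 121
Pho House: 6·4 + 9·1 + 3·1 + 8·4 + 4·1 + 9·1 + 3·2 + 8·0 = 87
El Patio: 6·2 + 9·3 + 3·3 + 8·0 + 4·4 + 9·2 + 3·3 + 8·4 = 123
El Patio has the highest Borda score (123).

El Patio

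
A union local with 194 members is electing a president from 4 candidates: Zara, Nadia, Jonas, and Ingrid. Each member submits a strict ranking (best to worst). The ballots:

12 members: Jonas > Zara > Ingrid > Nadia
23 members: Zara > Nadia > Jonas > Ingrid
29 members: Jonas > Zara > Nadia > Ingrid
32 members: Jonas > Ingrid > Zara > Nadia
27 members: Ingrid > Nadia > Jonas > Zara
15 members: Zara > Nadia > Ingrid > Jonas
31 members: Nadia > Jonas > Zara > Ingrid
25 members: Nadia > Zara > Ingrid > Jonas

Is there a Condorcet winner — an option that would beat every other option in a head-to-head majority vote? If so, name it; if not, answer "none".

Checking pairwise contests:
Jonas beats Zara 131–63.
Zara beats Nadia 111–83.
Nadia beats Jonas 121–73.
Zara beats Ingrid 135–59.
Every option loses at least one head-to-head, so there is no Condorcet winner.

none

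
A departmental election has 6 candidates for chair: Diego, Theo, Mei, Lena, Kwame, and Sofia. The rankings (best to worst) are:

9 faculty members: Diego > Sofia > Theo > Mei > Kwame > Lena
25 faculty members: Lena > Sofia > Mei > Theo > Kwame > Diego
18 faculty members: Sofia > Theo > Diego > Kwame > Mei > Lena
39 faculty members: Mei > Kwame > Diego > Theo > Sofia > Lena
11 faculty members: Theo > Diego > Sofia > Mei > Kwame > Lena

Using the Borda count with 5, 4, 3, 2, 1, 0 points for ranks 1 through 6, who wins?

Mei

Diego: 9·5 + 25·0 + 18·3 + 39·3 + 11·4 = 260
Theo: 9·3 + 25·2 + 18·4 + 39·2 + 11·5 = 282
Mei: 9·2 + 25·3 + 18·1 + 39·5 + 11·2 = 328
Lena: 9·0 + 25·5 + 18·0 + 39·0 + 11·0 = 125
Kwame: 9·1 + 25·1 + 18·2 + 39·4 + 11·1 = 237
Sofia: 9·4 + 25·4 + 18·5 + 39·1 + 11·3 = 298
Mei has the highest Borda score (328).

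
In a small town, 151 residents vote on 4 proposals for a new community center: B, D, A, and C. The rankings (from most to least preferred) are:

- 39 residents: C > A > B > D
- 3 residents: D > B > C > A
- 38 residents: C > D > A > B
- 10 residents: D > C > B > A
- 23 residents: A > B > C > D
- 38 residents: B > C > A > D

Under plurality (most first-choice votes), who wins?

C

First-place votes: B 38, D 13, A 23, C 77.
C has the most first-place votes.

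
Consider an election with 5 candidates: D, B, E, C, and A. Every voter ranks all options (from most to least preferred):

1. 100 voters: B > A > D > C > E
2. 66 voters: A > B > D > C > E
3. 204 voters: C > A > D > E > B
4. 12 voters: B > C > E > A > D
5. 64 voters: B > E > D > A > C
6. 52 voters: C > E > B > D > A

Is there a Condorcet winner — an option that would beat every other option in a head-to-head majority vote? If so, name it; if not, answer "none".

C

C vs D: 268–230 for C.
C vs B: 256–242 for C.
C vs E: 434–64 for C.
C vs A: 268–230 for C.
C beats every other option head-to-head.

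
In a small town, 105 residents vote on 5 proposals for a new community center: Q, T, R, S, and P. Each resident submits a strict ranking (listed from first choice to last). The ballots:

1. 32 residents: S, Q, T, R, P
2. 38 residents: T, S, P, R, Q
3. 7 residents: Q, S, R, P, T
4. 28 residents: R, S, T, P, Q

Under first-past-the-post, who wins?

T

First-place votes: Q 7, T 38, R 28, S 32, P 0.
T has the most first-place votes.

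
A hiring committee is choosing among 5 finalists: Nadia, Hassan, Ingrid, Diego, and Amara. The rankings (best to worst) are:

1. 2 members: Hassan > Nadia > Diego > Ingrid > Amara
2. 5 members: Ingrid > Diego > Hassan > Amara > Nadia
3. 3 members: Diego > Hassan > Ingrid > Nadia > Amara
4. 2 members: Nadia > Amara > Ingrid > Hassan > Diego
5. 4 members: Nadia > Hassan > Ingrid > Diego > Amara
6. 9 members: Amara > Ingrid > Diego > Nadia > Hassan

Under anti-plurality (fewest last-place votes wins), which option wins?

Ingrid

Last-place votes: Nadia 5, Hassan 9, Ingrid 0, Diego 2, Amara 9.
Ingrid is ranked last by the fewest voters, so Ingrid wins.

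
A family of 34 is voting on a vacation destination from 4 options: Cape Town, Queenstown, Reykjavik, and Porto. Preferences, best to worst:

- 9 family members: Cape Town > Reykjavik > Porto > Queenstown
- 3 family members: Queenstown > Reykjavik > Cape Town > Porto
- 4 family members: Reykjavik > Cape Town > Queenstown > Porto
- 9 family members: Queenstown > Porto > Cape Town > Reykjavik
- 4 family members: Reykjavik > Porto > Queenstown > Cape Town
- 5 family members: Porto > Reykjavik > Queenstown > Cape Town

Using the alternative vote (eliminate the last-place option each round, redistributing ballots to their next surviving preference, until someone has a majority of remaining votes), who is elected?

Round 1: Cape Town 9, Queenstown 12, Reykjavik 8, Porto 5. Eliminate Porto.
Round 2: Cape Town 9, Queenstown 12, Reykjavik 13. Eliminate Cape Town.
Round 3: Queenstown 12, Reykjavik 22. Reykjavik has a majority.

Reykjavik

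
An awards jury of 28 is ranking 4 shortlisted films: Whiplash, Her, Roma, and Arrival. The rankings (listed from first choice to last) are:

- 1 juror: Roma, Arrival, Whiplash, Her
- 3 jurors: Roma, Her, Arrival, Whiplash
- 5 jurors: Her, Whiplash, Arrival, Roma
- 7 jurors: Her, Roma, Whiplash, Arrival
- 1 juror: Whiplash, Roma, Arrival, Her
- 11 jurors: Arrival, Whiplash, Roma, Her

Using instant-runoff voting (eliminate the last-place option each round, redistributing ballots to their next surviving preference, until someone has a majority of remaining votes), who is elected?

Round 1: Whiplash 1, Her 12, Roma 4, Arrival 11. Eliminate Whiplash.
Round 2: Her 12, Roma 5, Arrival 11. Eliminate Roma.
Round 3: Her 15, Arrival 13. Her has a majority.

Her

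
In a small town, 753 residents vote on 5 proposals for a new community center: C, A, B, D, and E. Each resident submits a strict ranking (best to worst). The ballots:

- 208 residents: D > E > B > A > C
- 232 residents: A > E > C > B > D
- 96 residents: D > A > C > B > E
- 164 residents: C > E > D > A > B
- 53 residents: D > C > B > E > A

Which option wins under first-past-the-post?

First-place votes: C 164, A 232, B 0, D 357, E 0.
D has the most first-place votes.

D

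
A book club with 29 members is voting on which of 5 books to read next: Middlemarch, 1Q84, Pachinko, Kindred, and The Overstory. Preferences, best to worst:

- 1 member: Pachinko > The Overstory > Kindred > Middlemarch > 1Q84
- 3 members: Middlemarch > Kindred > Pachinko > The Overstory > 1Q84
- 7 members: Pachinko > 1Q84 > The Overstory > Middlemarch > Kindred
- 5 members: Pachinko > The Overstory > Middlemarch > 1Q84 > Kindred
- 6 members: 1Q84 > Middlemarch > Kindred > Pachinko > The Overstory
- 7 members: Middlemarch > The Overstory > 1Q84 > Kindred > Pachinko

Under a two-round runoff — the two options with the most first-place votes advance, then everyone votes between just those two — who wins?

Middlemarch

Round 1 first-place votes: Middlemarch 10, 1Q84 6, Pachinko 13, Kindred 0, The Overstory 0.
Pachinko and Middlemarch advance.
Runoff: Pachinko is preferred to Middlemarch by 13 voters; Middlemarch by 16.
Middlemarch wins the runoff.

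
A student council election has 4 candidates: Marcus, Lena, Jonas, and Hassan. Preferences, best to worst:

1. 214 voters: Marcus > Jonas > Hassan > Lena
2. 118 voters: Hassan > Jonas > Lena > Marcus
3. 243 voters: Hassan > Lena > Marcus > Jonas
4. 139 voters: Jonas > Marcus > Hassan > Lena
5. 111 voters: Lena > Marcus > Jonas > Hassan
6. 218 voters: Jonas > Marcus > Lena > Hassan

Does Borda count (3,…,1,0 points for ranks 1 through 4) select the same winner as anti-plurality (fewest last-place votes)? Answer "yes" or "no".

Borda — scores: Marcus 1821, Lena 1155, Jonas 1846, Hassan 1436. Winner: Jonas.
Anti-plurality — last-place votes: Marcus 118, Lena 353, Jonas 243, Hassan 329. Winner: Marcus.
The two methods disagree.

no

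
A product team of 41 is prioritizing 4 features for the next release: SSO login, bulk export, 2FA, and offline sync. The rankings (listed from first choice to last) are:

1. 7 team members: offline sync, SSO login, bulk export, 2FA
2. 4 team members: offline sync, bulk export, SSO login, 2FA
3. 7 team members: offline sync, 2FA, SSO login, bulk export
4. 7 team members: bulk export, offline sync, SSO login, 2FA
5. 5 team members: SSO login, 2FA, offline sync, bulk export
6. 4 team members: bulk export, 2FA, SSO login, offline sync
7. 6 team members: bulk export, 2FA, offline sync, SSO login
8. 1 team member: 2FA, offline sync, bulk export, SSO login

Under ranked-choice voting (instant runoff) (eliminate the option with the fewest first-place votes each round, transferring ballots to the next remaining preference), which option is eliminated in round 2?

Round 1: SSO login 5, bulk export 17, 2FA 1, offline sync 18. Eliminate 2FA.
Round 2: SSO login 5, bulk export 17, offline sync 19. Eliminate SSO login.

SSO login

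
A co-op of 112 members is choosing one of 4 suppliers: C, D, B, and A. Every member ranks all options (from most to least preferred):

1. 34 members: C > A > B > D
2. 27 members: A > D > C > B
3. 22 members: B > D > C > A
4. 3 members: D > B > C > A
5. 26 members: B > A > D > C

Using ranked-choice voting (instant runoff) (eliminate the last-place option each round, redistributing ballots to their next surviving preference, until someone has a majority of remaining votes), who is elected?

Round 1: C 34, D 3, B 48, A 27. Eliminate D.
Round 2: C 34, B 51, A 27. Eliminate A.
Round 3: C 61, B 51. C has a majority.

C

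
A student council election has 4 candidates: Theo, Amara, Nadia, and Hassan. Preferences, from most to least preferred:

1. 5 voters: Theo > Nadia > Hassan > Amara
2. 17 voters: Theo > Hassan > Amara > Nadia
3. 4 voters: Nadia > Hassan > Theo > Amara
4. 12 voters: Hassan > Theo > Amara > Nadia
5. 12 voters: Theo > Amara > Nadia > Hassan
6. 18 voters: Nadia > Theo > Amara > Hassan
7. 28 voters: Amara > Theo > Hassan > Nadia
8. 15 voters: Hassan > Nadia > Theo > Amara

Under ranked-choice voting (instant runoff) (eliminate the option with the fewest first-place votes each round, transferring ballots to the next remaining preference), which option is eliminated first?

Round 1: Theo 34, Amara 28, Nadia 22, Hassan 27. Eliminate Nadia.

Nadia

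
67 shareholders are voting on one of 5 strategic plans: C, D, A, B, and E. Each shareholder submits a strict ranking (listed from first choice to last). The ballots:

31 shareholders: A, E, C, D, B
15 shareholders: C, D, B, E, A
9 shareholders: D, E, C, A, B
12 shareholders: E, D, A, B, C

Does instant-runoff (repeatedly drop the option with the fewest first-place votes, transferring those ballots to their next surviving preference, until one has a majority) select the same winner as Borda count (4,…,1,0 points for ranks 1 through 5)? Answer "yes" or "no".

yes

Instant-runoff — R1 C 15, D 9, A 31, B 0, E 12 (B out); R2 C 15, D 9, A 31, E 12 (D out); R3 C 15, A 31, E 21 (C out); R4 A 31, E 36 (E winner). Winner: E.
Borda — scores: C 140, D 148, A 157, B 42, E 183. Winner: E.
The two methods agree.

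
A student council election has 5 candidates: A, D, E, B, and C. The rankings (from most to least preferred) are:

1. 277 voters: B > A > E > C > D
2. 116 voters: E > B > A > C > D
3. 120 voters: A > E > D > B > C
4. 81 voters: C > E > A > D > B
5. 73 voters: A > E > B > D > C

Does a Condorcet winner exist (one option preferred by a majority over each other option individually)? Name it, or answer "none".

Checking pairwise contests:
B beats A 393–274.
A beats D 667–0.
A beats E 470–197.
E beats B 390–277.
A beats C 586–81.
Every option loses at least one head-to-head, so there is no Condorcet winner.

none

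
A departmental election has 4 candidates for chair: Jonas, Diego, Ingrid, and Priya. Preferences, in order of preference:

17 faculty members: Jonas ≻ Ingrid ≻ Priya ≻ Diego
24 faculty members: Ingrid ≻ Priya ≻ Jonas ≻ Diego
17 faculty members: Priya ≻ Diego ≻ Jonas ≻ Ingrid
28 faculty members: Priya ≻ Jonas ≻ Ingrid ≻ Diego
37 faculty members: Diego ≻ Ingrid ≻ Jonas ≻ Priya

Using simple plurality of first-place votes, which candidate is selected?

First-place votes: Jonas 17, Diego 37, Ingrid 24, Priya 45.
Priya has the most first-place votes.

Priya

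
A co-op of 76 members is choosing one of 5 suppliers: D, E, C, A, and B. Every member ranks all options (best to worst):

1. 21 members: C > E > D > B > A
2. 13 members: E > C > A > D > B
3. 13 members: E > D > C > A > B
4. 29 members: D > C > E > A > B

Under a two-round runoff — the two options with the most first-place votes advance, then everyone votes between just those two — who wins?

E

Round 1 first-place votes: D 29, E 26, C 21, A 0, B 0.
D and E advance.
Runoff: D is preferred to E by 29 voters; E by 47.
E wins the runoff.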